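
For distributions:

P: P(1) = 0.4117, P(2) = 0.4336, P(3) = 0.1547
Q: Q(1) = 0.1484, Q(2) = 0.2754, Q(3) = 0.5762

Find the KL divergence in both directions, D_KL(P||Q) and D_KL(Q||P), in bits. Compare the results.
D_KL(P||Q) = 0.5965 bits, D_KL(Q||P) = 0.6943 bits. D_KL(Q||P) is larger than D_KL(P||Q) by 0.0978 bits; the two directions differ.

D_KL(P||Q) = Σ P(x) log₂(P(x)/Q(x))

Computing term by term:
  P(1)·log₂(P(1)/Q(1)) = 0.4117·log₂(0.4117/0.1484) = 0.60606
  P(2)·log₂(P(2)/Q(2)) = 0.4336·log₂(0.4336/0.2754) = 0.28394
  P(3)·log₂(P(3)/Q(3)) = 0.1547·log₂(0.1547/0.5762) = -0.29348

D_KL(P||Q) = 0.60606 + 0.28394 - 0.29348 = 0.59652 ≈ 0.5965 bits

D_KL(Q||P) = Σ Q(x) log₂(Q(x)/P(x))

Computing term by term:
  Q(1)·log₂(Q(1)/P(1)) = 0.1484·log₂(0.1484/0.4117) = -0.21846
  Q(2)·log₂(Q(2)/P(2)) = 0.2754·log₂(0.2754/0.4336) = -0.18034
  Q(3)·log₂(Q(3)/P(3)) = 0.5762·log₂(0.5762/0.1547) = 1.09311

D_KL(Q||P) = -0.21846 - 0.18034 + 1.09311 = 0.69431 ≈ 0.6943 bits

These are NOT equal (difference: 0.0978 bits). KL divergence is asymmetric: D_KL(P||Q) ≠ D_KL(Q||P) in general.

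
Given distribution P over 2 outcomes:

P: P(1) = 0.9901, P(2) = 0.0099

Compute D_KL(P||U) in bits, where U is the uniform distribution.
0.9199 bits

U(i) = 1/2 for all i

D_KL(P||U) = Σ P(x) log₂(P(x) / (1/2))
           = Σ P(x) log₂(P(x)) + log₂(2)
           = log₂(2) - H(P)

H(P) = -Σ P(x) log₂(P(x)):
  -P(1)·log₂(P(1)) = -(0.9901)·log₂(0.9901) = 0.01421
  -P(2)·log₂(P(2)) = -(0.0099)·log₂(0.0099) = 0.06592
H(P) = 0.01421 + 0.06592 = 0.08013 bits

log₂(2) = 1.00000 bits

D_KL(P||U) = 1.00000 - 0.08013 = 0.91987 ≈ 0.9199 bits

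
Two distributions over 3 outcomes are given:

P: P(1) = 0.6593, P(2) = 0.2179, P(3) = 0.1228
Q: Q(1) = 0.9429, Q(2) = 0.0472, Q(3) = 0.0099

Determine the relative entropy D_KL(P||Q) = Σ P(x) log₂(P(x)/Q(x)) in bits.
0.5867 bits

D_KL(P||Q) = Σ P(x) log₂(P(x)/Q(x))

Computing term by term:
  P(1)·log₂(P(1)/Q(1)) = 0.6593·log₂(0.6593/0.9429) = -0.34031
  P(2)·log₂(P(2)/Q(2)) = 0.2179·log₂(0.2179/0.0472) = 0.48086
  P(3)·log₂(P(3)/Q(3)) = 0.1228·log₂(0.1228/0.0099) = 0.44610

D_KL(P||Q) = -0.34031 + 0.48086 + 0.44610 = 0.58665 ≈ 0.5867 bits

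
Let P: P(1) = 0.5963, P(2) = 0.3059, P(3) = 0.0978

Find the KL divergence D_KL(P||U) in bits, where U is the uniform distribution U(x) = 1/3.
0.2894 bits

U(i) = 1/3 for all i

D_KL(P||U) = Σ P(x) log₂(P(x) / (1/3))
           = Σ P(x) log₂(P(x)) + log₂(3)
           = log₂(3) - H(P)

H(P) = -Σ P(x) log₂(P(x)):
  -P(1)·log₂(P(1)) = -(0.5963)·log₂(0.5963) = 0.44477
  -P(2)·log₂(P(2)) = -(0.3059)·log₂(0.3059) = 0.52274
  -P(3)·log₂(P(3)) = -(0.0978)·log₂(0.0978) = 0.32802
H(P) = 0.44477 + 0.52274 + 0.32802 = 1.29553 bits

log₂(3) = 1.58496 bits

D_KL(P||U) = 1.58496 - 1.29553 = 0.28943 ≈ 0.2894 bits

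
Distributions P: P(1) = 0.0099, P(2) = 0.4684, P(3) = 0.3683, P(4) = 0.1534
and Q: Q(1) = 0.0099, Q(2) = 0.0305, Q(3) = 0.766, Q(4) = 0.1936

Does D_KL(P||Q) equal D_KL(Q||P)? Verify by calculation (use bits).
D_KL(P||Q) = 1.4053 bits, D_KL(Q||P) = 0.7541 bits. No — D_KL(P||Q) ≠ D_KL(Q||P) for this pair.

D_KL(P||Q) = Σ P(x) log₂(P(x)/Q(x))

Computing term by term:
  P(1)·log₂(P(1)/Q(1)) = 0.0099·log₂(0.0099/0.0099) = 0.00000
  P(2)·log₂(P(2)/Q(2)) = 0.4684·log₂(0.4684/0.0305) = 1.84590
  P(3)·log₂(P(3)/Q(3)) = 0.3683·log₂(0.3683/0.766) = -0.38910
  P(4)·log₂(P(4)/Q(4)) = 0.1534·log₂(0.1534/0.1936) = -0.05151

D_KL(P||Q) = 0.00000 + 1.84590 - 0.38910 - 0.05151 = 1.40529 ≈ 1.4053 bits

D_KL(Q||P) = Σ Q(x) log₂(Q(x)/P(x))

Computing term by term:
  Q(1)·log₂(Q(1)/P(1)) = 0.0099·log₂(0.0099/0.0099) = 0.00000
  Q(2)·log₂(Q(2)/P(2)) = 0.0305·log₂(0.0305/0.4684) = -0.12020
  Q(3)·log₂(Q(3)/P(3)) = 0.766·log₂(0.766/0.3683) = 0.80925
  Q(4)·log₂(Q(4)/P(4)) = 0.1936·log₂(0.1936/0.1534) = 0.06501

D_KL(Q||P) = 0.00000 - 0.12020 + 0.80925 + 0.06501 = 0.75406 ≈ 0.7541 bits

These are NOT equal (difference: 0.6512 bits). KL divergence is asymmetric: D_KL(P||Q) ≠ D_KL(Q||P) in general.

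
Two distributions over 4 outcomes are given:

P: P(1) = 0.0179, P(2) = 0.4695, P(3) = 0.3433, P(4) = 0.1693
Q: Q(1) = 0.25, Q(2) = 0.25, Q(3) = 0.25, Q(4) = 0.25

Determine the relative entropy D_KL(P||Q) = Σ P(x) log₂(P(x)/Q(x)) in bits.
0.4206 bits

D_KL(P||Q) = Σ P(x) log₂(P(x)/Q(x))

Computing term by term:
  P(1)·log₂(P(1)/Q(1)) = 0.0179·log₂(0.0179/0.25) = -0.06809
  P(2)·log₂(P(2)/Q(2)) = 0.4695·log₂(0.4695/0.25) = 0.42687
  P(3)·log₂(P(3)/Q(3)) = 0.3433·log₂(0.3433/0.25) = 0.15707
  P(4)·log₂(P(4)/Q(4)) = 0.1693·log₂(0.1693/0.25) = -0.09521

D_KL(P||Q) = -0.06809 + 0.42687 + 0.15707 - 0.09521 = 0.42064 ≈ 0.4206 bits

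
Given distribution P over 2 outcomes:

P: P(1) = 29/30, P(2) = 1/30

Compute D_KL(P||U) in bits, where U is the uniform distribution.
0.7892 bits

U(i) = 1/2 for all i

D_KL(P||U) = Σ P(x) log₂(P(x) / (1/2))
           = Σ P(x) log₂(P(x)) + log₂(2)
           = log₂(2) - H(P)

H(P) = -Σ P(x) log₂(P(x)):
  -P(1)·log₂(P(1)) = -(29/30)·log₂(29/30) = 0.04728
  -P(2)·log₂(P(2)) = -(1/30)·log₂(1/30) = 0.16356
H(P) = 0.04728 + 0.16356 = 0.21084 bits

log₂(2) = 1.00000 bits

D_KL(P||U) = 1.00000 - 0.21084 = 0.78916 ≈ 0.7892 bits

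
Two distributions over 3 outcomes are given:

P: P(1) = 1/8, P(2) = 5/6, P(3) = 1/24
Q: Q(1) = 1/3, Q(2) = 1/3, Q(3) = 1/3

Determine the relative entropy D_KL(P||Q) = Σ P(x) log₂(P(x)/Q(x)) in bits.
0.7997 bits

D_KL(P||Q) = Σ P(x) log₂(P(x)/Q(x))

Computing term by term:
  P(1)·log₂(P(1)/Q(1)) = (1/8)·log₂((1/8)/(1/3)) = -0.17688
  P(2)·log₂(P(2)/Q(2)) = (5/6)·log₂((5/6)/(1/3)) = 1.10161
  P(3)·log₂(P(3)/Q(3)) = (1/24)·log₂((1/24)/(1/3)) = -0.12500

D_KL(P||Q) = -0.17688 + 1.10161 - 0.12500 = 0.79973 ≈ 0.7997 bits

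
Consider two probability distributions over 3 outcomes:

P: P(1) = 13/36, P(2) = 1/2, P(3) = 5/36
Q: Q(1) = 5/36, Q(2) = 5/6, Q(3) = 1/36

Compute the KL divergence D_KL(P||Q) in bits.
0.4518 bits

D_KL(P||Q) = Σ P(x) log₂(P(x)/Q(x))

Computing term by term:
  P(1)·log₂(P(1)/Q(1)) = (13/36)·log₂((13/36)/(5/36)) = 0.49780
  P(2)·log₂(P(2)/Q(2)) = (1/2)·log₂((1/2)/(5/6)) = -0.36848
  P(3)·log₂(P(3)/Q(3)) = (5/36)·log₂((5/36)/(1/36)) = 0.32249

D_KL(P||Q) = 0.49780 - 0.36848 + 0.32249 = 0.45181 ≈ 0.4518 bits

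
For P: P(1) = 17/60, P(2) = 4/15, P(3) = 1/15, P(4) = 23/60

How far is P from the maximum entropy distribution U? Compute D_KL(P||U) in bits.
0.1853 bits

U(i) = 1/4 for all i

D_KL(P||U) = Σ P(x) log₂(P(x) / (1/4))
           = Σ P(x) log₂(P(x)) + log₂(4)
           = log₂(4) - H(P)

H(P) = -Σ P(x) log₂(P(x)):
  -P(1)·log₂(P(1)) = -(17/60)·log₂(17/60) = 0.51550
  -P(2)·log₂(P(2)) = -(4/15)·log₂(4/15) = 0.50850
  -P(3)·log₂(P(3)) = -(1/15)·log₂(1/15) = 0.26046
  -P(4)·log₂(P(4)) = -(23/60)·log₂(23/60) = 0.53028
H(P) = 0.51550 + 0.50850 + 0.26046 + 0.53028 = 1.81474 bits

log₂(4) = 2.00000 bits

D_KL(P||U) = 2.00000 - 1.81474 = 0.18526 ≈ 0.1853 bits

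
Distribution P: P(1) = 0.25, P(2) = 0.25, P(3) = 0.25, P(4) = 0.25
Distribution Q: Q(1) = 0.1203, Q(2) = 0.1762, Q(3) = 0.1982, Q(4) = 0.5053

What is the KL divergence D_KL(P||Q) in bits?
0.2199 bits

D_KL(P||Q) = Σ P(x) log₂(P(x)/Q(x))

Computing term by term:
  P(1)·log₂(P(1)/Q(1)) = 0.25·log₂(0.25/0.1203) = 0.26382
  P(2)·log₂(P(2)/Q(2)) = 0.25·log₂(0.25/0.1762) = 0.12618
  P(3)·log₂(P(3)/Q(3)) = 0.25·log₂(0.25/0.1982) = 0.08374
  P(4)·log₂(P(4)/Q(4)) = 0.25·log₂(0.25/0.5053) = -0.25380

D_KL(P||Q) = 0.26382 + 0.12618 + 0.08374 - 0.25380 = 0.21994 ≈ 0.2199 bits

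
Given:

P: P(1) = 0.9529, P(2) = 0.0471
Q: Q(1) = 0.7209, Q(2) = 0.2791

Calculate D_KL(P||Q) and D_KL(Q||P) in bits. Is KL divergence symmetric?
D_KL(P||Q) = 0.2627 bits, D_KL(Q||P) = 0.4263 bits. No, KL divergence is not symmetric.

D_KL(P||Q) = Σ P(x) log₂(P(x)/Q(x))

Computing term by term:
  P(1)·log₂(P(1)/Q(1)) = 0.9529·log₂(0.9529/0.7209) = 0.38357
  P(2)·log₂(P(2)/Q(2)) = 0.0471·log₂(0.0471/0.2791) = -0.12090

D_KL(P||Q) = 0.38357 - 0.12090 = 0.26267 ≈ 0.2627 bits

D_KL(Q||P) = Σ Q(x) log₂(Q(x)/P(x))

Computing term by term:
  Q(1)·log₂(Q(1)/P(1)) = 0.7209·log₂(0.7209/0.9529) = -0.29018
  Q(2)·log₂(Q(2)/P(2)) = 0.2791·log₂(0.2791/0.0471) = 0.71644

D_KL(Q||P) = -0.29018 + 0.71644 = 0.42626 ≈ 0.4263 bits

These are NOT equal (difference: 0.1636 bits). KL divergence is asymmetric: D_KL(P||Q) ≠ D_KL(Q||P) in general.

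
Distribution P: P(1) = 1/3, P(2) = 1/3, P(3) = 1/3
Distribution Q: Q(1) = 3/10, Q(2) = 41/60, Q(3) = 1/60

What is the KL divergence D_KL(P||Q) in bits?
1.1461 bits

D_KL(P||Q) = Σ P(x) log₂(P(x)/Q(x))

Computing term by term:
  P(1)·log₂(P(1)/Q(1)) = (1/3)·log₂((1/3)/(3/10)) = 0.05067
  P(2)·log₂(P(2)/Q(2)) = (1/3)·log₂((1/3)/(41/60)) = -0.34521
  P(3)·log₂(P(3)/Q(3)) = (1/3)·log₂((1/3)/(1/60)) = 1.44064

D_KL(P||Q) = 0.05067 - 0.34521 + 1.44064 = 1.14610 ≈ 1.1461 bits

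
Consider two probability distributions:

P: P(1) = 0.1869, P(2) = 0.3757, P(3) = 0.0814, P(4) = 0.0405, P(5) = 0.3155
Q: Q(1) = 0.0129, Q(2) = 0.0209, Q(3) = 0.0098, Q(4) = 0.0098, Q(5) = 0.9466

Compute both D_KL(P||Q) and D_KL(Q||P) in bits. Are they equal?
D_KL(P||Q) = 2.1182 bits, D_KL(Q||P) = 1.3136 bits. No, they are not equal.

D_KL(P||Q) = Σ P(x) log₂(P(x)/Q(x))

Computing term by term:
  P(1)·log₂(P(1)/Q(1)) = 0.1869·log₂(0.1869/0.0129) = 0.72084
  P(2)·log₂(P(2)/Q(2)) = 0.3757·log₂(0.3757/0.0209) = 1.56592
  P(3)·log₂(P(3)/Q(3)) = 0.0814·log₂(0.0814/0.0098) = 0.24861
  P(4)·log₂(P(4)/Q(4)) = 0.0405·log₂(0.0405/0.0098) = 0.08291
  P(5)·log₂(P(5)/Q(5)) = 0.3155·log₂(0.3155/0.9466) = -0.50010

D_KL(P||Q) = 0.72084 + 1.56592 + 0.24861 + 0.08291 - 0.50010 = 2.11818 ≈ 2.1182 bits

D_KL(Q||P) = Σ Q(x) log₂(Q(x)/P(x))

Computing term by term:
  Q(1)·log₂(Q(1)/P(1)) = 0.0129·log₂(0.0129/0.1869) = -0.04975
  Q(2)·log₂(Q(2)/P(2)) = 0.0209·log₂(0.0209/0.3757) = -0.08711
  Q(3)·log₂(Q(3)/P(3)) = 0.0098·log₂(0.0098/0.0814) = -0.02993
  Q(4)·log₂(Q(4)/P(4)) = 0.0098·log₂(0.0098/0.0405) = -0.02006
  Q(5)·log₂(Q(5)/P(5)) = 0.9466·log₂(0.9466/0.3155) = 1.50047

D_KL(Q||P) = -0.04975 - 0.08711 - 0.02993 - 0.02006 + 1.50047 = 1.31362 ≈ 1.3136 bits

These are NOT equal (difference: 0.8046 bits). KL divergence is asymmetric: D_KL(P||Q) ≠ D_KL(Q||P) in general.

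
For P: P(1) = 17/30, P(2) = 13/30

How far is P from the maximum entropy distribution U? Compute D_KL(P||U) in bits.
0.0129 bits

U(i) = 1/2 for all i

D_KL(P||U) = Σ P(x) log₂(P(x) / (1/2))
           = Σ P(x) log₂(P(x)) + log₂(2)
           = log₂(2) - H(P)

H(P) = -Σ P(x) log₂(P(x)):
  -P(1)·log₂(P(1)) = -(17/30)·log₂(17/30) = 0.46434
  -P(2)·log₂(P(2)) = -(13/30)·log₂(13/30) = 0.52280
H(P) = 0.46434 + 0.52280 = 0.98714 bits

log₂(2) = 1.00000 bits

D_KL(P||U) = 1.00000 - 0.98714 = 0.01286 ≈ 0.0129 bits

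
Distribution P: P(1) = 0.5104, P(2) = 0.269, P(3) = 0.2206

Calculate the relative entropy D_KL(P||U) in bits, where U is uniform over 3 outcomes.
0.0991 bits

U(i) = 1/3 for all i

D_KL(P||U) = Σ P(x) log₂(P(x) / (1/3))
           = Σ P(x) log₂(P(x)) + log₂(3)
           = log₂(3) - H(P)

H(P) = -Σ P(x) log₂(P(x)):
  -P(1)·log₂(P(1)) = -(0.5104)·log₂(0.5104) = 0.49524
  -P(2)·log₂(P(2)) = -(0.269)·log₂(0.269) = 0.50957
  -P(3)·log₂(P(3)) = -(0.2206)·log₂(0.2206) = 0.48102
H(P) = 0.49524 + 0.50957 + 0.48102 = 1.48583 bits

log₂(3) = 1.58496 bits

D_KL(P||U) = 1.58496 - 1.48583 = 0.09913 ≈ 0.0991 bits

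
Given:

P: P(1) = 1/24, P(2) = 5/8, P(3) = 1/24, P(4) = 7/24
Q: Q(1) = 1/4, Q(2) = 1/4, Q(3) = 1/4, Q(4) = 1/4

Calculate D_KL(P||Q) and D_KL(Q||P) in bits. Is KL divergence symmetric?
D_KL(P||Q) = 0.6757 bits, D_KL(Q||P) = 0.9064 bits. No, KL divergence is not symmetric.

D_KL(P||Q) = Σ P(x) log₂(P(x)/Q(x))

Computing term by term:
  P(1)·log₂(P(1)/Q(1)) = (1/24)·log₂((1/24)/(1/4)) = -0.10771
  P(2)·log₂(P(2)/Q(2)) = (5/8)·log₂((5/8)/(1/4)) = 0.82621
  P(3)·log₂(P(3)/Q(3)) = (1/24)·log₂((1/24)/(1/4)) = -0.10771
  P(4)·log₂(P(4)/Q(4)) = (7/24)·log₂((7/24)/(1/4)) = 0.06486

D_KL(P||Q) = -0.10771 + 0.82621 - 0.10771 + 0.06486 = 0.67565 ≈ 0.6757 bits

D_KL(Q||P) = Σ Q(x) log₂(Q(x)/P(x))

Computing term by term:
  Q(1)·log₂(Q(1)/P(1)) = (1/4)·log₂((1/4)/(1/24)) = 0.64624
  Q(2)·log₂(Q(2)/P(2)) = (1/4)·log₂((1/4)/(5/8)) = -0.33048
  Q(3)·log₂(Q(3)/P(3)) = (1/4)·log₂((1/4)/(1/24)) = 0.64624
  Q(4)·log₂(Q(4)/P(4)) = (1/4)·log₂((1/4)/(7/24)) = -0.05560

D_KL(Q||P) = 0.64624 - 0.33048 + 0.64624 - 0.05560 = 0.90640 ≈ 0.9064 bits

These are NOT equal (difference: 0.2307 bits). KL divergence is asymmetric: D_KL(P||Q) ≠ D_KL(Q||P) in general.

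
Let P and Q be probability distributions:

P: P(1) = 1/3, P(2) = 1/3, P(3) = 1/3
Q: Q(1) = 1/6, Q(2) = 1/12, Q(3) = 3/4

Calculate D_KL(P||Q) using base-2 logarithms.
0.6100 bits

D_KL(P||Q) = Σ P(x) log₂(P(x)/Q(x))

Computing term by term:
  P(1)·log₂(P(1)/Q(1)) = (1/3)·log₂((1/3)/(1/6)) = 0.33333
  P(2)·log₂(P(2)/Q(2)) = (1/3)·log₂((1/3)/(1/12)) = 0.66667
  P(3)·log₂(P(3)/Q(3)) = (1/3)·log₂((1/3)/(3/4)) = -0.38998

D_KL(P||Q) = 0.33333 + 0.66667 - 0.38998 = 0.61002 ≈ 0.6100 bits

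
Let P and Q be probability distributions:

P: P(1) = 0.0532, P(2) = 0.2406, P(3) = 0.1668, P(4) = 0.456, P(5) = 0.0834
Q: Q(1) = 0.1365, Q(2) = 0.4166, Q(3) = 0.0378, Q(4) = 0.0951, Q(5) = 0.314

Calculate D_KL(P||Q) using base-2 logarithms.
0.9661 bits

D_KL(P||Q) = Σ P(x) log₂(P(x)/Q(x))

Computing term by term:
  P(1)·log₂(P(1)/Q(1)) = 0.0532·log₂(0.0532/0.1365) = -0.07232
  P(2)·log₂(P(2)/Q(2)) = 0.2406·log₂(0.2406/0.4166) = -0.19056
  P(3)·log₂(P(3)/Q(3)) = 0.1668·log₂(0.1668/0.0378) = 0.35723
  P(4)·log₂(P(4)/Q(4)) = 0.456·log₂(0.456/0.0951) = 1.03125
  P(5)·log₂(P(5)/Q(5)) = 0.0834·log₂(0.0834/0.314) = -0.15951

D_KL(P||Q) = -0.07232 - 0.19056 + 0.35723 + 1.03125 - 0.15951 = 0.96609 ≈ 0.9661 bits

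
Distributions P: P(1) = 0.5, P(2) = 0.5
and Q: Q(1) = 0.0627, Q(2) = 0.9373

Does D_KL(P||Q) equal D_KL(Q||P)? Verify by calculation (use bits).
D_KL(P||Q) = 1.0444 bits, D_KL(Q||P) = 0.6619 bits. No — D_KL(P||Q) ≠ D_KL(Q||P) for this pair.

D_KL(P||Q) = Σ P(x) log₂(P(x)/Q(x))

Computing term by term:
  P(1)·log₂(P(1)/Q(1)) = 0.5·log₂(0.5/0.0627) = 1.49770
  P(2)·log₂(P(2)/Q(2)) = 0.5·log₂(0.5/0.9373) = -0.45329

D_KL(P||Q) = 1.49770 - 0.45329 = 1.04441 ≈ 1.0444 bits

D_KL(Q||P) = Σ Q(x) log₂(Q(x)/P(x))

Computing term by term:
  Q(1)·log₂(Q(1)/P(1)) = 0.0627·log₂(0.0627/0.5) = -0.18781
  Q(2)·log₂(Q(2)/P(2)) = 0.9373·log₂(0.9373/0.5) = 0.84974

D_KL(Q||P) = -0.18781 + 0.84974 = 0.66193 ≈ 0.6619 bits

These are NOT equal (difference: 0.3825 bits). KL divergence is asymmetric: D_KL(P||Q) ≠ D_KL(Q||P) in general.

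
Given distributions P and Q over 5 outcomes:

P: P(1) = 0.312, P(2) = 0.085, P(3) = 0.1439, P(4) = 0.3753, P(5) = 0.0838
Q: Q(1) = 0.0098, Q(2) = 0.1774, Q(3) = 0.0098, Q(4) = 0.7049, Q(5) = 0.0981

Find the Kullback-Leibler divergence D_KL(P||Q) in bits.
1.6649 bits

D_KL(P||Q) = Σ P(x) log₂(P(x)/Q(x))

Computing term by term:
  P(1)·log₂(P(1)/Q(1)) = 0.312·log₂(0.312/0.0098) = 1.55770
  P(2)·log₂(P(2)/Q(2)) = 0.085·log₂(0.085/0.1774) = -0.09023
  P(3)·log₂(P(3)/Q(3)) = 0.1439·log₂(0.1439/0.0098) = 0.55778
  P(4)·log₂(P(4)/Q(4)) = 0.3753·log₂(0.3753/0.7049) = -0.34129
  P(5)·log₂(P(5)/Q(5)) = 0.0838·log₂(0.0838/0.0981) = -0.01905

D_KL(P||Q) = 1.55770 - 0.09023 + 0.55778 - 0.34129 - 0.01905 = 1.66491 ≈ 1.6649 bits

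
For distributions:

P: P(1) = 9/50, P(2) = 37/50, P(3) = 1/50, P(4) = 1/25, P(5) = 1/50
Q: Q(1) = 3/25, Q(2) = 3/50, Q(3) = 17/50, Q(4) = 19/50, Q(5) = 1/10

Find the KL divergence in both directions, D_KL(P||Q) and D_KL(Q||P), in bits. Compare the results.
D_KL(P||Q) = 2.5293 bits, D_KL(Q||P) = 2.5685 bits. D_KL(Q||P) is larger than D_KL(P||Q) by 0.0392 bits; the two directions differ.

D_KL(P||Q) = Σ P(x) log₂(P(x)/Q(x))

Computing term by term:
  P(1)·log₂(P(1)/Q(1)) = (9/50)·log₂((9/50)/(3/25)) = 0.10529
  P(2)·log₂(P(2)/Q(2)) = (37/50)·log₂((37/50)/(3/50)) = 2.68212
  P(3)·log₂(P(3)/Q(3)) = (1/50)·log₂((1/50)/(17/50)) = -0.08175
  P(4)·log₂(P(4)/Q(4)) = (1/25)·log₂((1/25)/(19/50)) = -0.12992
  P(5)·log₂(P(5)/Q(5)) = (1/50)·log₂((1/50)/(1/10)) = -0.04644

D_KL(P||Q) = 0.10529 + 2.68212 - 0.08175 - 0.12992 - 0.04644 = 2.52930 ≈ 2.5293 bits

D_KL(Q||P) = Σ Q(x) log₂(Q(x)/P(x))

Computing term by term:
  Q(1)·log₂(Q(1)/P(1)) = (3/25)·log₂((3/25)/(9/50)) = -0.07020
  Q(2)·log₂(Q(2)/P(2)) = (3/50)·log₂((3/50)/(37/50)) = -0.21747
  Q(3)·log₂(Q(3)/P(3)) = (17/50)·log₂((17/50)/(1/50)) = 1.38974
  Q(4)·log₂(Q(4)/P(4)) = (19/50)·log₂((19/50)/(1/25)) = 1.23421
  Q(5)·log₂(Q(5)/P(5)) = (1/10)·log₂((1/10)/(1/50)) = 0.23219

D_KL(Q||P) = -0.07020 - 0.21747 + 1.38974 + 1.23421 + 0.23219 = 2.56847 ≈ 2.5685 bits

These are NOT equal (difference: 0.0392 bits). KL divergence is asymmetric: D_KL(P||Q) ≠ D_KL(Q||P) in general.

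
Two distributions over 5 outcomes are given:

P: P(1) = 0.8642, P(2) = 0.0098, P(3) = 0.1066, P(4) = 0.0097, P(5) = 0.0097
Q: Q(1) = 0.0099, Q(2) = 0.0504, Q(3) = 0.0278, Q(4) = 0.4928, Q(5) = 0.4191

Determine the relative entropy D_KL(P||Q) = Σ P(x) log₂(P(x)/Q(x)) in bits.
5.6481 bits

D_KL(P||Q) = Σ P(x) log₂(P(x)/Q(x))

Computing term by term:
  P(1)·log₂(P(1)/Q(1)) = 0.8642·log₂(0.8642/0.0099) = 5.57218
  P(2)·log₂(P(2)/Q(2)) = 0.0098·log₂(0.0098/0.0504) = -0.02315
  P(3)·log₂(P(3)/Q(3)) = 0.1066·log₂(0.1066/0.0278) = 0.20670
  P(4)·log₂(P(4)/Q(4)) = 0.0097·log₂(0.0097/0.4928) = -0.05497
  P(5)·log₂(P(5)/Q(5)) = 0.0097·log₂(0.0097/0.4191) = -0.05270

D_KL(P||Q) = 5.57218 - 0.02315 + 0.20670 - 0.05497 - 0.05270 = 5.64806 ≈ 5.6481 bits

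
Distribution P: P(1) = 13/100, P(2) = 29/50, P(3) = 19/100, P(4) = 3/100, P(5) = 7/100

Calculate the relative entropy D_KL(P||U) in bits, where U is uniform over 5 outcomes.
0.6079 bits

U(i) = 1/5 for all i

D_KL(P||U) = Σ P(x) log₂(P(x) / (1/5))
           = Σ P(x) log₂(P(x)) + log₂(5)
           = log₂(5) - H(P)

H(P) = -Σ P(x) log₂(P(x)):
  -P(1)·log₂(P(1)) = -(13/100)·log₂(13/100) = 0.38264
  -P(2)·log₂(P(2)) = -(29/50)·log₂(29/50) = 0.45581
  -P(3)·log₂(P(3)) = -(19/100)·log₂(19/100) = 0.45523
  -P(4)·log₂(P(4)) = -(3/100)·log₂(3/100) = 0.15177
  -P(5)·log₂(P(5)) = -(7/100)·log₂(7/100) = 0.26856
H(P) = 0.38264 + 0.45581 + 0.45523 + 0.15177 + 0.26856 = 1.71401 bits

log₂(5) = 2.32193 bits

D_KL(P||U) = 2.32193 - 1.71401 = 0.60792 ≈ 0.6079 bits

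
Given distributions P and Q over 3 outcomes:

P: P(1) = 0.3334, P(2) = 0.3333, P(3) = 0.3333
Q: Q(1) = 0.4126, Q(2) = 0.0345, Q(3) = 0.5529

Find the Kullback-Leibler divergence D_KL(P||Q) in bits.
0.7447 bits

D_KL(P||Q) = Σ P(x) log₂(P(x)/Q(x))

Computing term by term:
  P(1)·log₂(P(1)/Q(1)) = 0.3334·log₂(0.3334/0.4126) = -0.10252
  P(2)·log₂(P(2)/Q(2)) = 0.3333·log₂(0.3333/0.0345) = 1.09061
  P(3)·log₂(P(3)/Q(3)) = 0.3333·log₂(0.3333/0.5529) = -0.24337

D_KL(P||Q) = -0.10252 + 1.09061 - 0.24337 = 0.74472 ≈ 0.7447 bits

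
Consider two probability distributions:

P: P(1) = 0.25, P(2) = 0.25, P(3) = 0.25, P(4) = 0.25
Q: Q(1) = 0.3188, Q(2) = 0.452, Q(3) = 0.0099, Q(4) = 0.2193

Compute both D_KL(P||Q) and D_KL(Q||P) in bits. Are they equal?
D_KL(P||Q) = 0.9106 bits, D_KL(Q||P) = 0.4104 bits. No, they are not equal.

D_KL(P||Q) = Σ P(x) log₂(P(x)/Q(x))

Computing term by term:
  P(1)·log₂(P(1)/Q(1)) = 0.25·log₂(0.25/0.3188) = -0.08768
  P(2)·log₂(P(2)/Q(2)) = 0.25·log₂(0.25/0.452) = -0.21360
  P(3)·log₂(P(3)/Q(3)) = 0.25·log₂(0.25/0.0099) = 1.16459
  P(4)·log₂(P(4)/Q(4)) = 0.25·log₂(0.25/0.2193) = 0.04726

D_KL(P||Q) = -0.08768 - 0.21360 + 1.16459 + 0.04726 = 0.91057 ≈ 0.9106 bits

D_KL(Q||P) = Σ Q(x) log₂(Q(x)/P(x))

Computing term by term:
  Q(1)·log₂(Q(1)/P(1)) = 0.3188·log₂(0.3188/0.25) = 0.11181
  Q(2)·log₂(Q(2)/P(2)) = 0.452·log₂(0.452/0.25) = 0.38619
  Q(3)·log₂(Q(3)/P(3)) = 0.0099·log₂(0.0099/0.25) = -0.04612
  Q(4)·log₂(Q(4)/P(4)) = 0.2193·log₂(0.2193/0.25) = -0.04145

D_KL(Q||P) = 0.11181 + 0.38619 - 0.04612 - 0.04145 = 0.41043 ≈ 0.4104 bits

These are NOT equal (difference: 0.5002 bits). KL divergence is asymmetric: D_KL(P||Q) ≠ D_KL(Q||P) in general.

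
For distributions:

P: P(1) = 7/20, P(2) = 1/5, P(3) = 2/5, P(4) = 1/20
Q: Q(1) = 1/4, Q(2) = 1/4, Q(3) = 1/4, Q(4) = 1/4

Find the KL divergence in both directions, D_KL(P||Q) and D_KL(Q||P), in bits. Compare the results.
D_KL(P||Q) = 0.2606 bits, D_KL(Q||P) = 0.3701 bits. D_KL(Q||P) is larger than D_KL(P||Q) by 0.1095 bits; the two directions differ.

D_KL(P||Q) = Σ P(x) log₂(P(x)/Q(x))

Computing term by term:
  P(1)·log₂(P(1)/Q(1)) = (7/20)·log₂((7/20)/(1/4)) = 0.16990
  P(2)·log₂(P(2)/Q(2)) = (1/5)·log₂((1/5)/(1/4)) = -0.06439
  P(3)·log₂(P(3)/Q(3)) = (2/5)·log₂((2/5)/(1/4)) = 0.27123
  P(4)·log₂(P(4)/Q(4)) = (1/20)·log₂((1/20)/(1/4)) = -0.11610

D_KL(P||Q) = 0.16990 - 0.06439 + 0.27123 - 0.11610 = 0.26064 ≈ 0.2606 bits

D_KL(Q||P) = Σ Q(x) log₂(Q(x)/P(x))

Computing term by term:
  Q(1)·log₂(Q(1)/P(1)) = (1/4)·log₂((1/4)/(7/20)) = -0.12136
  Q(2)·log₂(Q(2)/P(2)) = (1/4)·log₂((1/4)/(1/5)) = 0.08048
  Q(3)·log₂(Q(3)/P(3)) = (1/4)·log₂((1/4)/(2/5)) = -0.16952
  Q(4)·log₂(Q(4)/P(4)) = (1/4)·log₂((1/4)/(1/20)) = 0.58048

D_KL(Q||P) = -0.12136 + 0.08048 - 0.16952 + 0.58048 = 0.37008 ≈ 0.3701 bits

These are NOT equal (difference: 0.1095 bits). KL divergence is asymmetric: D_KL(P||Q) ≠ D_KL(Q||P) in general.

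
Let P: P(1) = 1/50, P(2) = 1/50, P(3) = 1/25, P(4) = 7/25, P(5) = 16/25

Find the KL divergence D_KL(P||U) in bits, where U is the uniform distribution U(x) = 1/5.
0.9841 bits

U(i) = 1/5 for all i

D_KL(P||U) = Σ P(x) log₂(P(x) / (1/5))
           = Σ P(x) log₂(P(x)) + log₂(5)
           = log₂(5) - H(P)

H(P) = -Σ P(x) log₂(P(x)):
  -P(1)·log₂(P(1)) = -(1/50)·log₂(1/50) = 0.11288
  -P(2)·log₂(P(2)) = -(1/50)·log₂(1/50) = 0.11288
  -P(3)·log₂(P(3)) = -(1/25)·log₂(1/25) = 0.18575
  -P(4)·log₂(P(4)) = -(7/25)·log₂(7/25) = 0.51422
  -P(5)·log₂(P(5)) = -(16/25)·log₂(16/25) = 0.41207
H(P) = 0.11288 + 0.11288 + 0.18575 + 0.51422 + 0.41207 = 1.33780 bits

log₂(5) = 2.32193 bits

D_KL(P||U) = 2.32193 - 1.33780 = 0.98413 ≈ 0.9841 bits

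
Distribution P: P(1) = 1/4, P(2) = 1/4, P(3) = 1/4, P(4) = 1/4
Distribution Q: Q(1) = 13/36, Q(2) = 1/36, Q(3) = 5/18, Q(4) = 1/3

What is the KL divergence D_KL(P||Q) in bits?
0.5181 bits

D_KL(P||Q) = Σ P(x) log₂(P(x)/Q(x))

Computing term by term:
  P(1)·log₂(P(1)/Q(1)) = (1/4)·log₂((1/4)/(13/36)) = -0.13263
  P(2)·log₂(P(2)/Q(2)) = (1/4)·log₂((1/4)/(1/36)) = 0.79248
  P(3)·log₂(P(3)/Q(3)) = (1/4)·log₂((1/4)/(5/18)) = -0.03800
  P(4)·log₂(P(4)/Q(4)) = (1/4)·log₂((1/4)/(1/3)) = -0.10376

D_KL(P||Q) = -0.13263 + 0.79248 - 0.03800 - 0.10376 = 0.51809 ≈ 0.5181 bits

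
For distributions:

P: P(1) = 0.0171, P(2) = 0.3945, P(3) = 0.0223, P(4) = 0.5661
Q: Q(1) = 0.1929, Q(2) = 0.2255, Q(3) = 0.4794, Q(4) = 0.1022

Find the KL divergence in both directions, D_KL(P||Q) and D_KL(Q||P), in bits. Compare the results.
D_KL(P||Q) = 1.5579 bits, D_KL(Q||P) = 2.3619 bits. D_KL(Q||P) is larger than D_KL(P||Q) by 0.8040 bits; the two directions differ.

D_KL(P||Q) = Σ P(x) log₂(P(x)/Q(x))

Computing term by term:
  P(1)·log₂(P(1)/Q(1)) = 0.0171·log₂(0.0171/0.1929) = -0.05978
  P(2)·log₂(P(2)/Q(2)) = 0.3945·log₂(0.3945/0.2255) = 0.31832
  P(3)·log₂(P(3)/Q(3)) = 0.0223·log₂(0.0223/0.4794) = -0.09870
  P(4)·log₂(P(4)/Q(4)) = 0.5661·log₂(0.5661/0.1022) = 1.39808

D_KL(P||Q) = -0.05978 + 0.31832 - 0.09870 + 1.39808 = 1.55792 ≈ 1.5579 bits

D_KL(Q||P) = Σ Q(x) log₂(Q(x)/P(x))

Computing term by term:
  Q(1)·log₂(Q(1)/P(1)) = 0.1929·log₂(0.1929/0.0171) = 0.67434
  Q(2)·log₂(Q(2)/P(2)) = 0.2255·log₂(0.2255/0.3945) = -0.18196
  Q(3)·log₂(Q(3)/P(3)) = 0.4794·log₂(0.4794/0.0223) = 2.12188
  Q(4)·log₂(Q(4)/P(4)) = 0.1022·log₂(0.1022/0.5661) = -0.25240

D_KL(Q||P) = 0.67434 - 0.18196 + 2.12188 - 0.25240 = 2.36186 ≈ 2.3619 bits

These are NOT equal (difference: 0.8040 bits). KL divergence is asymmetric: D_KL(P||Q) ≠ D_KL(Q||P) in general.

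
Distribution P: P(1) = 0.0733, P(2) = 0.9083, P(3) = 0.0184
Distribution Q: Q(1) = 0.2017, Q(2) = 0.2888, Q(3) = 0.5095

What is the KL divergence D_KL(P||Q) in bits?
1.3063 bits

D_KL(P||Q) = Σ P(x) log₂(P(x)/Q(x))

Computing term by term:
  P(1)·log₂(P(1)/Q(1)) = 0.0733·log₂(0.0733/0.2017) = -0.10704
  P(2)·log₂(P(2)/Q(2)) = 0.9083·log₂(0.9083/0.2888) = 1.50151
  P(3)·log₂(P(3)/Q(3)) = 0.0184·log₂(0.0184/0.5095) = -0.08816

D_KL(P||Q) = -0.10704 + 1.50151 - 0.08816 = 1.30631 ≈ 1.3063 bits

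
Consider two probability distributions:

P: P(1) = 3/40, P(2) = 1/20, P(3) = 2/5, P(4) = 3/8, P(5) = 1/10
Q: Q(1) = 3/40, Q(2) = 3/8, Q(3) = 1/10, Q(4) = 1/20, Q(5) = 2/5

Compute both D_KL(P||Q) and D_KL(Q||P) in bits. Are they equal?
D_KL(P||Q) = 1.5447 bits, D_KL(Q||P) = 1.5447 bits. Yes, in this case they are equal (although KL divergence is not symmetric in general).

D_KL(P||Q) = Σ P(x) log₂(P(x)/Q(x))

Computing term by term:
  P(1)·log₂(P(1)/Q(1)) = (3/40)·log₂((3/40)/(3/40)) = 0.00000
  P(2)·log₂(P(2)/Q(2)) = (1/20)·log₂((1/20)/(3/8)) = -0.14534
  P(3)·log₂(P(3)/Q(3)) = (2/5)·log₂((2/5)/(1/10)) = 0.80000
  P(4)·log₂(P(4)/Q(4)) = (3/8)·log₂((3/8)/(1/20)) = 1.09008
  P(5)·log₂(P(5)/Q(5)) = (1/10)·log₂((1/10)/(2/5)) = -0.20000

D_KL(P||Q) = 0.00000 - 0.14534 + 0.80000 + 1.09008 - 0.20000 = 1.54474 ≈ 1.5447 bits

D_KL(Q||P) = Σ Q(x) log₂(Q(x)/P(x))

Computing term by term:
  Q(1)·log₂(Q(1)/P(1)) = (3/40)·log₂((3/40)/(3/40)) = 0.00000
  Q(2)·log₂(Q(2)/P(2)) = (3/8)·log₂((3/8)/(1/20)) = 1.09008
  Q(3)·log₂(Q(3)/P(3)) = (1/10)·log₂((1/10)/(2/5)) = -0.20000
  Q(4)·log₂(Q(4)/P(4)) = (1/20)·log₂((1/20)/(3/8)) = -0.14534
  Q(5)·log₂(Q(5)/P(5)) = (2/5)·log₂((2/5)/(1/10)) = 0.80000

D_KL(Q||P) = 0.00000 + 1.09008 - 0.20000 - 0.14534 + 0.80000 = 1.54474 ≈ 1.5447 bits

These ARE equal here. Q is P with outcomes relabeled (Q(2) = P(4), Q(3) = P(5), Q(4) = P(2), Q(5) = P(3)) by a relabeling that is its own inverse, so the two sums contain exactly the same terms in a different order. This is a special case — KL divergence is not symmetric in general: D_KL(P||Q) ≠ D_KL(Q||P) for most P, Q.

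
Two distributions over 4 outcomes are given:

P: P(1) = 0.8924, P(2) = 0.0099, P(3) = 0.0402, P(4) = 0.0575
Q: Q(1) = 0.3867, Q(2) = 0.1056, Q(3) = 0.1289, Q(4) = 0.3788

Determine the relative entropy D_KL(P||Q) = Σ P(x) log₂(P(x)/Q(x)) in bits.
0.8189 bits

D_KL(P||Q) = Σ P(x) log₂(P(x)/Q(x))

Computing term by term:
  P(1)·log₂(P(1)/Q(1)) = 0.8924·log₂(0.8924/0.3867) = 1.07666
  P(2)·log₂(P(2)/Q(2)) = 0.0099·log₂(0.0099/0.1056) = -0.03381
  P(3)·log₂(P(3)/Q(3)) = 0.0402·log₂(0.0402/0.1289) = -0.06758
  P(4)·log₂(P(4)/Q(4)) = 0.0575·log₂(0.0575/0.3788) = -0.15639

D_KL(P||Q) = 1.07666 - 0.03381 - 0.06758 - 0.15639 = 0.81888 ≈ 0.8189 bits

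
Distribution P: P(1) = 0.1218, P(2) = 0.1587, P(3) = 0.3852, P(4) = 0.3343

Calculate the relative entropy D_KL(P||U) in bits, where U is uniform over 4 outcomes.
0.1500 bits

U(i) = 1/4 for all i

D_KL(P||U) = Σ P(x) log₂(P(x) / (1/4))
           = Σ P(x) log₂(P(x)) + log₂(4)
           = log₂(4) - H(P)

H(P) = -Σ P(x) log₂(P(x)):
  -P(1)·log₂(P(1)) = -(0.1218)·log₂(0.1218) = 0.36996
  -P(2)·log₂(P(2)) = -(0.1587)·log₂(0.1587) = 0.42145
  -P(3)·log₂(P(3)) = -(0.3852)·log₂(0.3852) = 0.53016
  -P(4)·log₂(P(4)) = -(0.3343)·log₂(0.3343) = 0.52846
H(P) = 0.36996 + 0.42145 + 0.53016 + 0.52846 = 1.85003 bits

log₂(4) = 2.00000 bits

D_KL(P||U) = 2.00000 - 1.85003 = 0.14997 ≈ 0.1500 bits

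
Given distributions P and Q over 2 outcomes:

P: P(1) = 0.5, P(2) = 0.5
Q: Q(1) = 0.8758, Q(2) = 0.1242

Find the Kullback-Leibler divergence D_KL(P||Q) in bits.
0.6003 bits

D_KL(P||Q) = Σ P(x) log₂(P(x)/Q(x))

Computing term by term:
  P(1)·log₂(P(1)/Q(1)) = 0.5·log₂(0.5/0.8758) = -0.40434
  P(2)·log₂(P(2)/Q(2)) = 0.5·log₂(0.5/0.1242) = 1.00463

D_KL(P||Q) = -0.40434 + 1.00463 = 0.60029 ≈ 0.6003 bits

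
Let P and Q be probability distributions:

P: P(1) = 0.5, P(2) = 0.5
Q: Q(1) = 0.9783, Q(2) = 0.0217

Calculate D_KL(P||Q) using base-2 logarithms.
1.7789 bits

D_KL(P||Q) = Σ P(x) log₂(P(x)/Q(x))

Computing term by term:
  P(1)·log₂(P(1)/Q(1)) = 0.5·log₂(0.5/0.9783) = -0.48417
  P(2)·log₂(P(2)/Q(2)) = 0.5·log₂(0.5/0.0217) = 2.26308

D_KL(P||Q) = -0.48417 + 2.26308 = 1.77891 ≈ 1.7789 bits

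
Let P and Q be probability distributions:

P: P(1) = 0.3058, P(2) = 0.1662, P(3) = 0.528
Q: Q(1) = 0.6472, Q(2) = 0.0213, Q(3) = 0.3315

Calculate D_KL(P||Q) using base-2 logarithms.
0.5164 bits

D_KL(P||Q) = Σ P(x) log₂(P(x)/Q(x))

Computing term by term:
  P(1)·log₂(P(1)/Q(1)) = 0.3058·log₂(0.3058/0.6472) = -0.33076
  P(2)·log₂(P(2)/Q(2)) = 0.1662·log₂(0.1662/0.0213) = 0.49262
  P(3)·log₂(P(3)/Q(3)) = 0.528·log₂(0.528/0.3315) = 0.35457

D_KL(P||Q) = -0.33076 + 0.49262 + 0.35457 = 0.51643 ≈ 0.5164 bits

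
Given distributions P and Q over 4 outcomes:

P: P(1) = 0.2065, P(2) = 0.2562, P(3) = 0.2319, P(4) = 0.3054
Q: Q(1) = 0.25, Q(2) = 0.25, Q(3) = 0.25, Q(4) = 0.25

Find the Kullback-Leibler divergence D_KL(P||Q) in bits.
0.0152 bits

D_KL(P||Q) = Σ P(x) log₂(P(x)/Q(x))

Computing term by term:
  P(1)·log₂(P(1)/Q(1)) = 0.2065·log₂(0.2065/0.25) = -0.05695
  P(2)·log₂(P(2)/Q(2)) = 0.2562·log₂(0.2562/0.25) = 0.00905
  P(3)·log₂(P(3)/Q(3)) = 0.2319·log₂(0.2319/0.25) = -0.02514
  P(4)·log₂(P(4)/Q(4)) = 0.3054·log₂(0.3054/0.25) = 0.08819

D_KL(P||Q) = -0.05695 + 0.00905 - 0.02514 + 0.08819 = 0.01515 ≈ 0.0152 bits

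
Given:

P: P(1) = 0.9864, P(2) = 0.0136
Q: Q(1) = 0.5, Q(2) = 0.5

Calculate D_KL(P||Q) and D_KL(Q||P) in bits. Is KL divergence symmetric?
D_KL(P||Q) = 0.8962 bits, D_KL(Q||P) = 2.1100 bits. No, KL divergence is not symmetric.

D_KL(P||Q) = Σ P(x) log₂(P(x)/Q(x))

Computing term by term:
  P(1)·log₂(P(1)/Q(1)) = 0.9864·log₂(0.9864/0.5) = 0.96691
  P(2)·log₂(P(2)/Q(2)) = 0.0136·log₂(0.0136/0.5) = -0.07072

D_KL(P||Q) = 0.96691 - 0.07072 = 0.89619 ≈ 0.8962 bits

D_KL(Q||P) = Σ Q(x) log₂(Q(x)/P(x))

Computing term by term:
  Q(1)·log₂(Q(1)/P(1)) = 0.5·log₂(0.5/0.9864) = -0.49012
  Q(2)·log₂(Q(2)/P(2)) = 0.5·log₂(0.5/0.0136) = 2.60012

D_KL(Q||P) = -0.49012 + 2.60012 = 2.11000 ≈ 2.1100 bits

These are NOT equal (difference: 1.2138 bits). KL divergence is asymmetric: D_KL(P||Q) ≠ D_KL(Q||P) in general.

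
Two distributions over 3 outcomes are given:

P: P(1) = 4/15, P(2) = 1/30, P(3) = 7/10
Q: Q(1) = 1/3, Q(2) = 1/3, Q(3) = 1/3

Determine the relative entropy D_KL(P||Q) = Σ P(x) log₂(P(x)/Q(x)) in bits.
0.5527 bits

D_KL(P||Q) = Σ P(x) log₂(P(x)/Q(x))

Computing term by term:
  P(1)·log₂(P(1)/Q(1)) = (4/15)·log₂((4/15)/(1/3)) = -0.08585
  P(2)·log₂(P(2)/Q(2)) = (1/30)·log₂((1/30)/(1/3)) = -0.11073
  P(3)·log₂(P(3)/Q(3)) = (7/10)·log₂((7/10)/(1/3)) = 0.74927

D_KL(P||Q) = -0.08585 - 0.11073 + 0.74927 = 0.55269 ≈ 0.5527 bits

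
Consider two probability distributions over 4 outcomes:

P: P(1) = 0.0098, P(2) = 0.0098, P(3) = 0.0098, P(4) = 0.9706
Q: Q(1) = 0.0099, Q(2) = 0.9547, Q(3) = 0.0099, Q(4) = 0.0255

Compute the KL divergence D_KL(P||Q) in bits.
5.0309 bits

D_KL(P||Q) = Σ P(x) log₂(P(x)/Q(x))

Computing term by term:
  P(1)·log₂(P(1)/Q(1)) = 0.0098·log₂(0.0098/0.0099) = -0.00014
  P(2)·log₂(P(2)/Q(2)) = 0.0098·log₂(0.0098/0.9547) = -0.06474
  P(3)·log₂(P(3)/Q(3)) = 0.0098·log₂(0.0098/0.0099) = -0.00014
  P(4)·log₂(P(4)/Q(4)) = 0.9706·log₂(0.9706/0.0255) = 5.09595

D_KL(P||Q) = -0.00014 - 0.06474 - 0.00014 + 5.09595 = 5.03093 ≈ 5.0309 bits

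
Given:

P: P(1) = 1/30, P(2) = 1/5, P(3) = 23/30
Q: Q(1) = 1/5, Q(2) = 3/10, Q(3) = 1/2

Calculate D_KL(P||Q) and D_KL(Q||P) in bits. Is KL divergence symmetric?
D_KL(P||Q) = 0.2696 bits, D_KL(Q||P) = 0.3841 bits. No, KL divergence is not symmetric.

D_KL(P||Q) = Σ P(x) log₂(P(x)/Q(x))

Computing term by term:
  P(1)·log₂(P(1)/Q(1)) = (1/30)·log₂((1/30)/(1/5)) = -0.08617
  P(2)·log₂(P(2)/Q(2)) = (1/5)·log₂((1/5)/(3/10)) = -0.11699
  P(3)·log₂(P(3)/Q(3)) = (23/30)·log₂((23/30)/(1/2)) = 0.47278

D_KL(P||Q) = -0.08617 - 0.11699 + 0.47278 = 0.26962 ≈ 0.2696 bits

D_KL(Q||P) = Σ Q(x) log₂(Q(x)/P(x))

Computing term by term:
  Q(1)·log₂(Q(1)/P(1)) = (1/5)·log₂((1/5)/(1/30)) = 0.51699
  Q(2)·log₂(Q(2)/P(2)) = (3/10)·log₂((3/10)/(1/5)) = 0.17549
  Q(3)·log₂(Q(3)/P(3)) = (1/2)·log₂((1/2)/(23/30)) = -0.30834

D_KL(Q||P) = 0.51699 + 0.17549 - 0.30834 = 0.38414 ≈ 0.3841 bits

These are NOT equal (difference: 0.1145 bits). KL divergence is asymmetric: D_KL(P||Q) ≠ D_KL(Q||P) in general.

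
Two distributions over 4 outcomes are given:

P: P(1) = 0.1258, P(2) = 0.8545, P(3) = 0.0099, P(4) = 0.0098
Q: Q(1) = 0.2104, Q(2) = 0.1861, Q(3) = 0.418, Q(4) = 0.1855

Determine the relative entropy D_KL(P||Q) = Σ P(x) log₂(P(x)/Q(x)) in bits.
1.6907 bits

D_KL(P||Q) = Σ P(x) log₂(P(x)/Q(x))

Computing term by term:
  P(1)·log₂(P(1)/Q(1)) = 0.1258·log₂(0.1258/0.2104) = -0.09334
  P(2)·log₂(P(2)/Q(2)) = 0.8545·log₂(0.8545/0.1861) = 1.87905
  P(3)·log₂(P(3)/Q(3)) = 0.0099·log₂(0.0099/0.418) = -0.05346
  P(4)·log₂(P(4)/Q(4)) = 0.0098·log₂(0.0098/0.1855) = -0.04158

D_KL(P||Q) = -0.09334 + 1.87905 - 0.05346 - 0.04158 = 1.69067 ≈ 1.6907 bits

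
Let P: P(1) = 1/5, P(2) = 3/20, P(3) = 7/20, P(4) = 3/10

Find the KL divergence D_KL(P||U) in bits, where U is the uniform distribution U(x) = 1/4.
0.0739 bits

U(i) = 1/4 for all i

D_KL(P||U) = Σ P(x) log₂(P(x) / (1/4))
           = Σ P(x) log₂(P(x)) + log₂(4)
           = log₂(4) - H(P)

H(P) = -Σ P(x) log₂(P(x)):
  -P(1)·log₂(P(1)) = -(1/5)·log₂(1/5) = 0.46439
  -P(2)·log₂(P(2)) = -(3/20)·log₂(3/20) = 0.41054
  -P(3)·log₂(P(3)) = -(7/20)·log₂(7/20) = 0.53010
  -P(4)·log₂(P(4)) = -(3/10)·log₂(3/10) = 0.52109
H(P) = 0.46439 + 0.41054 + 0.53010 + 0.52109 = 1.92612 bits

log₂(4) = 2.00000 bits

D_KL(P||U) = 2.00000 - 1.92612 = 0.07388 ≈ 0.0739 bits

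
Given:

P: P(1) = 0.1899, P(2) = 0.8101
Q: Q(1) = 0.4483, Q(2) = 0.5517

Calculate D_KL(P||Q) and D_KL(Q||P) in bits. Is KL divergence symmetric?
D_KL(P||Q) = 0.2136 bits, D_KL(Q||P) = 0.2498 bits. No, KL divergence is not symmetric.

D_KL(P||Q) = Σ P(x) log₂(P(x)/Q(x))

Computing term by term:
  P(1)·log₂(P(1)/Q(1)) = 0.1899·log₂(0.1899/0.4483) = -0.23533
  P(2)·log₂(P(2)/Q(2)) = 0.8101·log₂(0.8101/0.5517) = 0.44897

D_KL(P||Q) = -0.23533 + 0.44897 = 0.21364 ≈ 0.2136 bits

D_KL(Q||P) = Σ Q(x) log₂(Q(x)/P(x))

Computing term by term:
  Q(1)·log₂(Q(1)/P(1)) = 0.4483·log₂(0.4483/0.1899) = 0.55554
  Q(2)·log₂(Q(2)/P(2)) = 0.5517·log₂(0.5517/0.8101) = -0.30576

D_KL(Q||P) = 0.55554 - 0.30576 = 0.24978 ≈ 0.2498 bits

These are NOT equal (difference: 0.0362 bits). KL divergence is asymmetric: D_KL(P||Q) ≠ D_KL(Q||P) in general.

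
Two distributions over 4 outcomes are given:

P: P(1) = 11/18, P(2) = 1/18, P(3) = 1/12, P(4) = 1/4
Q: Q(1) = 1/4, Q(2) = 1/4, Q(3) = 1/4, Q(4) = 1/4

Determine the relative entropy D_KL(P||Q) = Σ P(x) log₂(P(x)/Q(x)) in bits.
0.5354 bits

D_KL(P||Q) = Σ P(x) log₂(P(x)/Q(x))

Computing term by term:
  P(1)·log₂(P(1)/Q(1)) = (11/18)·log₂((11/18)/(1/4)) = 0.78803
  P(2)·log₂(P(2)/Q(2)) = (1/18)·log₂((1/18)/(1/4)) = -0.12055
  P(3)·log₂(P(3)/Q(3)) = (1/12)·log₂((1/12)/(1/4)) = -0.13208
  P(4)·log₂(P(4)/Q(4)) = (1/4)·log₂((1/4)/(1/4)) = 0.00000

D_KL(P||Q) = 0.78803 - 0.12055 - 0.13208 + 0.00000 = 0.53540 ≈ 0.5354 bits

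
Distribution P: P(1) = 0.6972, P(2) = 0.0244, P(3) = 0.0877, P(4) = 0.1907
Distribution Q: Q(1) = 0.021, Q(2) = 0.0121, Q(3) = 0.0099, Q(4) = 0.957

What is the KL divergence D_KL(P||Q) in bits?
3.3799 bits

D_KL(P||Q) = Σ P(x) log₂(P(x)/Q(x))

Computing term by term:
  P(1)·log₂(P(1)/Q(1)) = 0.6972·log₂(0.6972/0.021) = 3.52303
  P(2)·log₂(P(2)/Q(2)) = 0.0244·log₂(0.0244/0.0121) = 0.02469
  P(3)·log₂(P(3)/Q(3)) = 0.0877·log₂(0.0877/0.0099) = 0.27600
  P(4)·log₂(P(4)/Q(4)) = 0.1907·log₂(0.1907/0.957) = -0.44380

D_KL(P||Q) = 3.52303 + 0.02469 + 0.27600 - 0.44380 = 3.37992 ≈ 3.3799 bits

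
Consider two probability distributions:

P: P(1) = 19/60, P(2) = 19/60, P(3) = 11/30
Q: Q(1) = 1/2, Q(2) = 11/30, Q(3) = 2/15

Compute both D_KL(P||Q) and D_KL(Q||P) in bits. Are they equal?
D_KL(P||Q) = 0.2595 bits, D_KL(Q||P) = 0.2124 bits. No, they are not equal.

D_KL(P||Q) = Σ P(x) log₂(P(x)/Q(x))

Computing term by term:
  P(1)·log₂(P(1)/Q(1)) = (19/60)·log₂((19/60)/(1/2)) = -0.20867
  P(2)·log₂(P(2)/Q(2)) = (19/60)·log₂((19/60)/(11/30)) = -0.06698
  P(3)·log₂(P(3)/Q(3)) = (11/30)·log₂((11/30)/(2/15)) = 0.53512

D_KL(P||Q) = -0.20867 - 0.06698 + 0.53512 = 0.25947 ≈ 0.2595 bits

D_KL(Q||P) = Σ Q(x) log₂(Q(x)/P(x))

Computing term by term:
  Q(1)·log₂(Q(1)/P(1)) = (1/2)·log₂((1/2)/(19/60)) = 0.32948
  Q(2)·log₂(Q(2)/P(2)) = (11/30)·log₂((11/30)/(19/60)) = 0.07755
  Q(3)·log₂(Q(3)/P(3)) = (2/15)·log₂((2/15)/(11/30)) = -0.19459

D_KL(Q||P) = 0.32948 + 0.07755 - 0.19459 = 0.21244 ≈ 0.2124 bits

These are NOT equal (difference: 0.0471 bits). KL divergence is asymmetric: D_KL(P||Q) ≠ D_KL(Q||P) in general.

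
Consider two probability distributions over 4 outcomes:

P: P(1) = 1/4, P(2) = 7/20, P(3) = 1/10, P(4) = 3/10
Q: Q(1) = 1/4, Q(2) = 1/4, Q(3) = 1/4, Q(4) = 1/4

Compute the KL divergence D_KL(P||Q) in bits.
0.1166 bits

D_KL(P||Q) = Σ P(x) log₂(P(x)/Q(x))

Computing term by term:
  P(1)·log₂(P(1)/Q(1)) = (1/4)·log₂((1/4)/(1/4)) = 0.00000
  P(2)·log₂(P(2)/Q(2)) = (7/20)·log₂((7/20)/(1/4)) = 0.16990
  P(3)·log₂(P(3)/Q(3)) = (1/10)·log₂((1/10)/(1/4)) = -0.13219
  P(4)·log₂(P(4)/Q(4)) = (3/10)·log₂((3/10)/(1/4)) = 0.07891

D_KL(P||Q) = 0.00000 + 0.16990 - 0.13219 + 0.07891 = 0.11662 ≈ 0.1166 bits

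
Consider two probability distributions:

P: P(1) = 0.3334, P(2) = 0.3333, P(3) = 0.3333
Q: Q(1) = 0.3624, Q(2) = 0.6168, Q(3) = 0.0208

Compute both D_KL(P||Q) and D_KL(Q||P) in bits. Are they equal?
D_KL(P||Q) = 0.9978 bits, D_KL(Q||P) = 0.5081 bits. No, they are not equal.

D_KL(P||Q) = Σ P(x) log₂(P(x)/Q(x))

Computing term by term:
  P(1)·log₂(P(1)/Q(1)) = 0.3334·log₂(0.3334/0.3624) = -0.04012
  P(2)·log₂(P(2)/Q(2)) = 0.3333·log₂(0.3333/0.6168) = -0.29596
  P(3)·log₂(P(3)/Q(3)) = 0.3333·log₂(0.3333/0.0208) = 1.33392

D_KL(P||Q) = -0.04012 - 0.29596 + 1.33392 = 0.99784 ≈ 0.9978 bits

D_KL(Q||P) = Σ Q(x) log₂(Q(x)/P(x))

Computing term by term:
  Q(1)·log₂(Q(1)/P(1)) = 0.3624·log₂(0.3624/0.3334) = 0.04361
  Q(2)·log₂(Q(2)/P(2)) = 0.6168·log₂(0.6168/0.3333) = 0.54771
  Q(3)·log₂(Q(3)/P(3)) = 0.0208·log₂(0.0208/0.3333) = -0.08325

D_KL(Q||P) = 0.04361 + 0.54771 - 0.08325 = 0.50807 ≈ 0.5081 bits

These are NOT equal (difference: 0.4897 bits). KL divergence is asymmetric: D_KL(P||Q) ≠ D_KL(Q||P) in general.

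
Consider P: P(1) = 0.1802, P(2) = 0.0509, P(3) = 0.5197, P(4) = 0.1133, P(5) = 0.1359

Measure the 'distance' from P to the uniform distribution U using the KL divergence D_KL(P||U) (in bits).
0.4197 bits

U(i) = 1/5 for all i

D_KL(P||U) = Σ P(x) log₂(P(x) / (1/5))
           = Σ P(x) log₂(P(x)) + log₂(5)
           = log₂(5) - H(P)

H(P) = -Σ P(x) log₂(P(x)):
  -P(1)·log₂(P(1)) = -(0.1802)·log₂(0.1802) = 0.44551
  -P(2)·log₂(P(2)) = -(0.0509)·log₂(0.0509) = 0.21868
  -P(3)·log₂(P(3)) = -(0.5197)·log₂(0.5197) = 0.49073
  -P(4)·log₂(P(4)) = -(0.1133)·log₂(0.1133) = 0.35596
  -P(5)·log₂(P(5)) = -(0.1359)·log₂(0.1359) = 0.39131
H(P) = 0.44551 + 0.21868 + 0.49073 + 0.35596 + 0.39131 = 1.90219 bits

log₂(5) = 2.32193 bits

D_KL(P||U) = 2.32193 - 1.90219 = 0.41974 ≈ 0.4197 bits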